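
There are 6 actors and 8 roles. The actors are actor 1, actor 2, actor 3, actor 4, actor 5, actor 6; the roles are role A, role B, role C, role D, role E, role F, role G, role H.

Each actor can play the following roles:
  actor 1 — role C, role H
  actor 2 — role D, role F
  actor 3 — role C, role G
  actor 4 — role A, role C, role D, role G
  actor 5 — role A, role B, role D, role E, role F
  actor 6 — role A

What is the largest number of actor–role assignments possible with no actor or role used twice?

For example, pair actor 1-role H, actor 2-role D, actor 3-role C, actor 4-role G, actor 5-role F, actor 6-role A.
All 6 actors are matched, so no larger matching exists.

6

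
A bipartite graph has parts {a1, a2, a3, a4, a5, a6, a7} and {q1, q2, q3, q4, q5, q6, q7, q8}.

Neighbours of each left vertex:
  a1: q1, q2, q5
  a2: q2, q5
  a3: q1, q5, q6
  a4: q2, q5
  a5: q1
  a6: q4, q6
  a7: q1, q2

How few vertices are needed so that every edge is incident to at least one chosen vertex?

A maximum matching has 5 edges (e.g. a1–q1, a2–q5, a3–q6, a4–q2, a6–q4).
By König's theorem the minimum vertex cover has the same size. One such cover is {a3, a6, q1, q2, q5}.

5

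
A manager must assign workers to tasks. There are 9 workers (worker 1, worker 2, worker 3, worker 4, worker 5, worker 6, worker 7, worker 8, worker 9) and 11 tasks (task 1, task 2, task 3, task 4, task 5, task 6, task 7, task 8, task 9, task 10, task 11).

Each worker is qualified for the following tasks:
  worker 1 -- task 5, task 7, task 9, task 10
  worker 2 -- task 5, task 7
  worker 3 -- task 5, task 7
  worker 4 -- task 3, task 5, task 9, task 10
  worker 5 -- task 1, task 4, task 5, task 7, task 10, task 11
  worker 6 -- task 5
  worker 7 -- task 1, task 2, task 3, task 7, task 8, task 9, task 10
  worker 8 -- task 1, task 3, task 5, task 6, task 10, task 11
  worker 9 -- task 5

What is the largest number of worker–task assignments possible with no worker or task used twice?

One maximum matching: worker 1-task 9, worker 2-task 5, worker 3-task 7, worker 4-task 3, worker 5-task 4, worker 7-task 8, worker 8-task 1.
The set {worker 2, worker 3, worker 6, worker 9} has only 2 neighbours ({task 5, task 7}), so by Hall's theorem at most 7 of the 9 workers can be matched.

7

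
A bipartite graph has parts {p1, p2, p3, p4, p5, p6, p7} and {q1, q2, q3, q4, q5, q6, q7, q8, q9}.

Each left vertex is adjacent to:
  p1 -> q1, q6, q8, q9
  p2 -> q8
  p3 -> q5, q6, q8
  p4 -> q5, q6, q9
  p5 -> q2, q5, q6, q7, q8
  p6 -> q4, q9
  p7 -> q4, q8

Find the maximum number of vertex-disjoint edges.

7

For example, pair p1→q1, p2→q8, p3→q6, p4→q5, p5→q7, p6→q9, p7→q4.
This saturates every left vertex, so 7 is the maximum.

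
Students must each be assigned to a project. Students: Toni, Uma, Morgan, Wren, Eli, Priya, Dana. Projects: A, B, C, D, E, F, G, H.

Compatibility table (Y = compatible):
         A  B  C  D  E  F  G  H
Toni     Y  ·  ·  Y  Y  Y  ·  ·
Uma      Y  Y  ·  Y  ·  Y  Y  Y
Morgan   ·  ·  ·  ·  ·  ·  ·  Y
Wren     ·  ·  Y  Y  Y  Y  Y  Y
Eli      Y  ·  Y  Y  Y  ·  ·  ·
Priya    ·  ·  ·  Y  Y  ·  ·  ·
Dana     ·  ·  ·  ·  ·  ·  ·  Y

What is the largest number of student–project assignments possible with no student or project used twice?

A valid assignment of size 6: Toni-D, Uma-A, Morgan-H, Wren-G, Eli-C, Priya-E.
The set {Morgan, Dana} has only 1 neighbour ({H}), so by Hall's theorem at most 6 of the 7 students can be matched.

6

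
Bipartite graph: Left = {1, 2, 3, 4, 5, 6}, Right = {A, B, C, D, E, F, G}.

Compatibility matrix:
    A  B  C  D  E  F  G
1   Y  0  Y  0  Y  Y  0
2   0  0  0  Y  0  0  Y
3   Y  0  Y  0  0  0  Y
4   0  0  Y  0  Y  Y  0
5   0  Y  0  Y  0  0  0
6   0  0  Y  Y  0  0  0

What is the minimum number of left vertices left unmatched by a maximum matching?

For example, pair 1-E, 2-D, 3-G, 4-F, 5-B, 6-C.
This saturates every left vertex, so 6 is the maximum.
That matches 6 of the 6, leaving 0 unmatched; no matching can do better.

0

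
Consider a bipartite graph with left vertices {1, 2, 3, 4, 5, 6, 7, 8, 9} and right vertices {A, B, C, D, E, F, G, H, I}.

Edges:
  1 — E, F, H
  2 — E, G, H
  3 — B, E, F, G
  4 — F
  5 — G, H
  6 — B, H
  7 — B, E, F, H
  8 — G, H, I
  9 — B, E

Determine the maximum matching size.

6

For example, pair 1→H, 2→E, 3→B, 4→F, 5→G, 8→I.
The set {1, 2, 3, 4, 5, 6, 7, 9} has only 5 neighbours ({B, E, F, G, H}), so by Hall's theorem at most 6 of the 9 left vertices can be matched.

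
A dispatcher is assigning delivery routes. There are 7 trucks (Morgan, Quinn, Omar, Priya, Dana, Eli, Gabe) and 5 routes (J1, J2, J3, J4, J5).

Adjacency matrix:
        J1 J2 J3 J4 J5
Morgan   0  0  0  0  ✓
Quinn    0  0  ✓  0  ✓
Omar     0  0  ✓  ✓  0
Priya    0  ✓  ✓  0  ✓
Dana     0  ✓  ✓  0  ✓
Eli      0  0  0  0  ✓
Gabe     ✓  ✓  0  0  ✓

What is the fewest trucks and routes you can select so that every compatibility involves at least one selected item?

5

{Omar, Gabe, J2, J3, J5} is a vertex cover of size 5: every edge has an endpoint in this set.
No smaller cover exists because Morgan–J5, Quinn–J3, Omar–J4, Priya–J2, Gabe–J1 is a matching of size 5, and a cover must include an endpoint of each of these disjoint edges (König's theorem).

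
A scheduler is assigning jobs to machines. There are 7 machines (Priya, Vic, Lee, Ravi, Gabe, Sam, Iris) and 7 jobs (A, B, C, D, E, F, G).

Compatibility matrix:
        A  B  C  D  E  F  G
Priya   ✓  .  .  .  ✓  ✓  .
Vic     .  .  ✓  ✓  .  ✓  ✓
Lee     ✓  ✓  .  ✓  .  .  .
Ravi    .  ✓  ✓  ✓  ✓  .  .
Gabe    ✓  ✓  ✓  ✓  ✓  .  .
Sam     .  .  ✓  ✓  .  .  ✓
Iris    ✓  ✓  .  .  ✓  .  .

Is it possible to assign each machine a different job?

Yes

A valid assignment of size 7: Priya-F, Vic-C, Lee-D, Ravi-E, Gabe-A, Sam-G, Iris-B.
All 7 machines are covered.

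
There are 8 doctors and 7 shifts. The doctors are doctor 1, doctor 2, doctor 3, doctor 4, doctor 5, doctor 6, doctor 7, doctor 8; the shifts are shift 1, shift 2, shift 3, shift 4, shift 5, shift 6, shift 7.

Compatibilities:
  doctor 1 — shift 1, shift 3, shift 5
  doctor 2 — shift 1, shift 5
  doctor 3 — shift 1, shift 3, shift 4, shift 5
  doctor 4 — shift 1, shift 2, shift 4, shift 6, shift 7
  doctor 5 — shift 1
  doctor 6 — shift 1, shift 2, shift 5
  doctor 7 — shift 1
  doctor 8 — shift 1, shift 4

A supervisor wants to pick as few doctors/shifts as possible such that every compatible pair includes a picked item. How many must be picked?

6

A maximum matching has 6 edges (e.g. doctor 1–shift 3, doctor 2–shift 5, doctor 3–shift 4, doctor 4–shift 7, doctor 5–shift 1, doctor 6–shift 2).
By König's theorem the minimum vertex cover has the same size. One such cover is {doctor 4, doctor 6, shift 1, shift 3, shift 4, shift 5}.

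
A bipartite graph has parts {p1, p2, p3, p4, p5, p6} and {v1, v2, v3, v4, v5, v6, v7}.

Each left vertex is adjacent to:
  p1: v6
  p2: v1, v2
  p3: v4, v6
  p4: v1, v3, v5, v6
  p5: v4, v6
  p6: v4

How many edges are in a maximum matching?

4

For example, pair p1–v6, p2–v2, p3–v4, p4–v1.
The set {p1, p3, p5, p6} has only 2 neighbours ({v4, v6}), so by Hall's theorem at most 4 of the 6 left vertices can be matched.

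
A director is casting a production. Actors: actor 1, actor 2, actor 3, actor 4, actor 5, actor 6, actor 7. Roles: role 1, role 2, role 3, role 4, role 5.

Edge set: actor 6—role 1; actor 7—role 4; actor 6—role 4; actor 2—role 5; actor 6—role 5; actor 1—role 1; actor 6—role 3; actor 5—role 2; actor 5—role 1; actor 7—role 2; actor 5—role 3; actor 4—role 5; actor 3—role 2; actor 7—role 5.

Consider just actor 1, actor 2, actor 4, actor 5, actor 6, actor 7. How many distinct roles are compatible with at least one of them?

The union of neighbours of {actor 1, actor 2, actor 4, actor 5, actor 6, actor 7} is {role 1, role 2, role 3, role 4, role 5}, which has 5 elements.
Since |N(S)| = 5 < |S| = 6, Hall's condition fails for this subset.

5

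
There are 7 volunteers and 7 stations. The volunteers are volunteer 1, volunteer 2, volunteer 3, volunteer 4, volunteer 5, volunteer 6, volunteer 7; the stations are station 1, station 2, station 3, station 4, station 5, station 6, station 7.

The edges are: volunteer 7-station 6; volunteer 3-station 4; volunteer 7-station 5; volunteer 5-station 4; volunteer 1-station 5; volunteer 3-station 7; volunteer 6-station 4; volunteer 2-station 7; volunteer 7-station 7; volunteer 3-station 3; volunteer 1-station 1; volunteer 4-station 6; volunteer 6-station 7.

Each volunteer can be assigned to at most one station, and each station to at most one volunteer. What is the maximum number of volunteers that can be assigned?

6

One maximum matching: volunteer 1–station 1, volunteer 2–station 7, volunteer 3–station 3, volunteer 4–station 6, volunteer 5–station 4, volunteer 7–station 5.
The set {volunteer 2, volunteer 5, volunteer 6} has only 2 neighbours ({station 4, station 7}), so by Hall's theorem at most 6 of the 7 volunteers can be matched.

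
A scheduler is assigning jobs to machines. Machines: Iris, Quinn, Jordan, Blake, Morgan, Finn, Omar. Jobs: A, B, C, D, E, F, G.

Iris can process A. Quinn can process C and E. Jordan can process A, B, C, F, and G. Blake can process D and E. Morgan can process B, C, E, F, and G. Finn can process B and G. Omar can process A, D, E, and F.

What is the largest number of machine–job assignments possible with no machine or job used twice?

One maximum matching: Iris–A, Quinn–C, Jordan–F, Blake–D, Morgan–G, Finn–B, Omar–E.
All 7 machines are matched, so no larger matching exists.

7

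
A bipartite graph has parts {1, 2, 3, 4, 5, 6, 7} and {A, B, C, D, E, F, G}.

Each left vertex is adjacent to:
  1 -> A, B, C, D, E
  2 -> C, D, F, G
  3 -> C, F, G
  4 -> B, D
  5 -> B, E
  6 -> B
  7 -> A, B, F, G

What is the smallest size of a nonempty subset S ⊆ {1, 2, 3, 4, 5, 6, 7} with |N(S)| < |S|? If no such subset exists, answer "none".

none

A matching saturating every left vertex exists, for instance 1→A, 2→G, 3→C, 4→D, 5→E, 6→B, 7→F.
By Hall's marriage theorem, this means |N(S)| ≥ |S| for every subset S, so no violating subset exists.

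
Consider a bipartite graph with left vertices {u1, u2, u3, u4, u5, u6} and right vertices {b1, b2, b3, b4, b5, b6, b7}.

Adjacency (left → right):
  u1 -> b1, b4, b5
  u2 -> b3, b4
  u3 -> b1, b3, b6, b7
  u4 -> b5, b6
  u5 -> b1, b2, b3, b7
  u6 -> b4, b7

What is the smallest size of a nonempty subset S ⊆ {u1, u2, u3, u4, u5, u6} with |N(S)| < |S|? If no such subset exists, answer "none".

none

A matching saturating every left vertex exists, for instance u1→b5, u2→b4, u3→b3, u4→b6, u5→b2, u6→b7.
By Hall's marriage theorem, this means |N(S)| ≥ |S| for every subset S, so no violating subset exists.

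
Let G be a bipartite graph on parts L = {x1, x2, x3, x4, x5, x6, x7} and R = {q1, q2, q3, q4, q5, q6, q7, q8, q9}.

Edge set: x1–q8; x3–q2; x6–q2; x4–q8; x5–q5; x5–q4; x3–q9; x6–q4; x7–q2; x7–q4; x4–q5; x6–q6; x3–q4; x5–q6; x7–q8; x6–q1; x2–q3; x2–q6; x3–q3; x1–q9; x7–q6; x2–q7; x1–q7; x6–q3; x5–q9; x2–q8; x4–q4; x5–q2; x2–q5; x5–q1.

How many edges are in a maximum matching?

A valid assignment of size 7: x1→q8, x2→q7, x3→q2, x4→q5, x5→q9, x6→q4, x7→q6.
This saturates every left vertex, so 7 is the maximum.

7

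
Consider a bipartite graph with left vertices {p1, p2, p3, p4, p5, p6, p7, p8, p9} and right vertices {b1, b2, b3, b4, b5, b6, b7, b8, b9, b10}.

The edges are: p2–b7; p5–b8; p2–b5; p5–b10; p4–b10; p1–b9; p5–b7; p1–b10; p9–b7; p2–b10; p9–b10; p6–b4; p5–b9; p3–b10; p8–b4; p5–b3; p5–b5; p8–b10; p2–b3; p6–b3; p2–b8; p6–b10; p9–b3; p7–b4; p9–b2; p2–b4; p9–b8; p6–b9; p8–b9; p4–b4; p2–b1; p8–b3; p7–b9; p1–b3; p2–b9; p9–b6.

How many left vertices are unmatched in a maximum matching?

A valid assignment of size 7: p1-b9, p2-b1, p3-b10, p4-b4, p5-b5, p6-b3, p9-b7.
The set {p1, p3, p4, p6, p7, p8} has only 4 neighbours ({b10, b3, b4, b9}), so by Hall's theorem at most 7 of the 9 left vertices can be matched.
That matches 7 of the 9, leaving 2 unmatched; no matching can do better.

2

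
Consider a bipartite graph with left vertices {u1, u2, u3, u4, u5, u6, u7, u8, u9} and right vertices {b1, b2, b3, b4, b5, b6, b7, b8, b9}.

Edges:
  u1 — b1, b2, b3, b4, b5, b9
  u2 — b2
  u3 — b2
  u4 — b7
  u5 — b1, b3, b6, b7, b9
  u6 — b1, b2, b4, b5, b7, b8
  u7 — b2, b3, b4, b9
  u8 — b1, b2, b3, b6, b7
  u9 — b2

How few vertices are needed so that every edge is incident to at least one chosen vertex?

{u1, u4, u5, u6, u7, u8, b2} is a vertex cover of size 7: every edge has an endpoint in this set.
No smaller cover exists because u1–b4, u2–b2, u4–b7, u5–b6, u6–b5, u7–b3, u8–b1 is a matching of size 7, and a cover must include an endpoint of each of these disjoint edges (König's theorem).

7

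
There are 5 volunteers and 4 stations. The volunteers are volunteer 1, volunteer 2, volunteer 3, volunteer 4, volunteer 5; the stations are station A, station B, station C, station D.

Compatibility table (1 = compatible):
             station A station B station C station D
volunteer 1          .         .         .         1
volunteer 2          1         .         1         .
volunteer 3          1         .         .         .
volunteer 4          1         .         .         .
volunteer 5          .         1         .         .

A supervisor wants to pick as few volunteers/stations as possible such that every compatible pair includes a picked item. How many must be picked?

4

A maximum matching has 4 edges (e.g. volunteer 1–station D, volunteer 2–station C, volunteer 3–station A, volunteer 5–station B).
By König's theorem the minimum vertex cover has the same size. One such cover is {volunteer 1, volunteer 2, volunteer 5, station A}.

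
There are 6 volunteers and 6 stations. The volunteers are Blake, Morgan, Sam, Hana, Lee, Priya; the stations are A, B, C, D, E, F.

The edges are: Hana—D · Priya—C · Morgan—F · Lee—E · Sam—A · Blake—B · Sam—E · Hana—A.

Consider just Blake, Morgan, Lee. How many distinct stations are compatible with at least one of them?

3

The union of neighbours of {Blake, Morgan, Lee} is {B, E, F}, which has 3 elements.
Since |N(S)| = 3 ≥ |S| = 3, Hall's condition holds for this subset.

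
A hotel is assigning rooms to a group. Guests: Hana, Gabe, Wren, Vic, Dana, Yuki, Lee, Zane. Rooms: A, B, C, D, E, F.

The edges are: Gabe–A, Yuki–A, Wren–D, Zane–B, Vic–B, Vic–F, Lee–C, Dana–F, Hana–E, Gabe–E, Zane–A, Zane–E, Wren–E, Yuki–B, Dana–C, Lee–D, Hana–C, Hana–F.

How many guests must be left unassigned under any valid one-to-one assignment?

For example, pair Hana–E, Gabe–A, Wren–D, Vic–F, Dana–C, Yuki–B.
The set {Hana, Gabe, Wren, Vic, Dana, Yuki, Lee, Zane} has only 6 neighbours ({A, B, C, D, E, F}), so by Hall's theorem at most 6 of the 8 guests can be matched.
That matches 6 of the 8, leaving 2 unmatched; no matching can do better.

2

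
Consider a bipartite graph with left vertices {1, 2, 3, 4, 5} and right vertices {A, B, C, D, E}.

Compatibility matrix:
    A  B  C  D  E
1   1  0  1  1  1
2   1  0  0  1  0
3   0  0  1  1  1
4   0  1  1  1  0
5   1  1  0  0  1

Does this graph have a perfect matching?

Yes

One maximum matching: 1→E, 2→A, 3→D, 4→C, 5→B.
Every left vertex is matched, so this is a perfect matching.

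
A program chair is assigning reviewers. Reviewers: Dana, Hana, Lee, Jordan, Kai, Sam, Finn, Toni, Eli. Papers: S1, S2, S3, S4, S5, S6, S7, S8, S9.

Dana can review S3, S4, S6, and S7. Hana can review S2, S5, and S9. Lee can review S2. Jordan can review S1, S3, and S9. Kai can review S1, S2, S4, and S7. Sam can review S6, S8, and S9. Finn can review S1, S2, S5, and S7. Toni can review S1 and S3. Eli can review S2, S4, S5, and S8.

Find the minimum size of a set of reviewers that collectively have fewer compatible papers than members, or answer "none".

none

A matching saturating every reviewer exists, for instance Dana→S6, Hana→S5, Lee→S2, Jordan→S9, Kai→S7, Sam→S8, Finn→S1, Toni→S3, Eli→S4.
By Hall's marriage theorem, this means |N(S)| ≥ |S| for every subset S, so no violating subset exists.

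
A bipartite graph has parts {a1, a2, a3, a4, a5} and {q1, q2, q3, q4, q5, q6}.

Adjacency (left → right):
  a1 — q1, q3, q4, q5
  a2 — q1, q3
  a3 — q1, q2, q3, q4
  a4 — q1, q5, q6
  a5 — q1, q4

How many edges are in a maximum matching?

A valid assignment of size 5: a1-q5, a2-q3, a3-q2, a4-q6, a5-q4.
All 5 left vertices are matched, so no larger matching exists.

5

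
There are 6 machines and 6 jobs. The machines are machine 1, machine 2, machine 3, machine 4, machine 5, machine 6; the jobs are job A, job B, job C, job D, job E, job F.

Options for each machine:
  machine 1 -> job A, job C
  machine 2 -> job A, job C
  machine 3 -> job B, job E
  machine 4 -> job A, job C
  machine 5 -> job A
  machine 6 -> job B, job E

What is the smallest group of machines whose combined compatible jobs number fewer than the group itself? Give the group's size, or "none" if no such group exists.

3

Take S = {machine 1, machine 2, machine 4}. Its neighbourhood is {job A, job C}, so |N(S)| = 2 < |S| = 3.
Every subset of size less than 3 has at least as many neighbours as members, so 3 is the minimum.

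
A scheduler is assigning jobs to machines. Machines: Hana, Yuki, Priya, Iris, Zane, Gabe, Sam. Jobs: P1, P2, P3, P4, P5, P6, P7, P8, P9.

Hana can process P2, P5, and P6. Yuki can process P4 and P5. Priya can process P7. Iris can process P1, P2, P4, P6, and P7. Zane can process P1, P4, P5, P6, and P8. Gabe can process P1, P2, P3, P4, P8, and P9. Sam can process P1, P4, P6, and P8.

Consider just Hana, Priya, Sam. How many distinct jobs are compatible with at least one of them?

The union of neighbours of {Hana, Priya, Sam} is {P1, P2, P4, P5, P6, P7, P8}, which has 7 elements.
Since |N(S)| = 7 ≥ |S| = 3, Hall's condition holds for this subset.

7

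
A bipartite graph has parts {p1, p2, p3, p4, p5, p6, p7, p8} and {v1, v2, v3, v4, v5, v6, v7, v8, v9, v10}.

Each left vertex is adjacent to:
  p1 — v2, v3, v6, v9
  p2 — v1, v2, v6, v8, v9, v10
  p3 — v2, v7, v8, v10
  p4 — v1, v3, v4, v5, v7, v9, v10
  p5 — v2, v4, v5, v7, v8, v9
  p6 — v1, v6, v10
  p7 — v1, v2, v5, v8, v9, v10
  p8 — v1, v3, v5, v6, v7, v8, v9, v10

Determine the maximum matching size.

One maximum matching: p1-v3, p2-v10, p3-v2, p4-v4, p5-v5, p6-v6, p7-v1, p8-v8.
This saturates every left vertex, so 8 is the maximum.

8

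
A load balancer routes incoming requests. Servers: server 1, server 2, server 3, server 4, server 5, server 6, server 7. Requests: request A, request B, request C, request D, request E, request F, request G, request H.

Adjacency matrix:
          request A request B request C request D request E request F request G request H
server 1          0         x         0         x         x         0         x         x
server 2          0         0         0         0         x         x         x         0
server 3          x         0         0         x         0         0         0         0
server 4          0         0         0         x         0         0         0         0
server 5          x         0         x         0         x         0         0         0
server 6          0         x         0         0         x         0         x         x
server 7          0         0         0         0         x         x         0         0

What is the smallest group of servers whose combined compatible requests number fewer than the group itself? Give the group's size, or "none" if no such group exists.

A matching saturating every server exists, for instance server 1→request H, server 2→request E, server 3→request A, server 4→request D, server 5→request C, server 6→request G, server 7→request F.
By Hall's marriage theorem, this means |N(S)| ≥ |S| for every subset S, so no violating subset exists.

none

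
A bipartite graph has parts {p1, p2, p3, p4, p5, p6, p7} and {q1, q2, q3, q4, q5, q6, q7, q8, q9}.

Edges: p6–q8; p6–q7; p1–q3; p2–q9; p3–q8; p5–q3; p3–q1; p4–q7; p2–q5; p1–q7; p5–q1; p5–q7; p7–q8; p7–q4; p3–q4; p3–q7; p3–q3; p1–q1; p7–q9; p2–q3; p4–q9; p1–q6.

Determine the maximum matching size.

One maximum matching: p1–q6, p2–q5, p3–q4, p4–q9, p5–q3, p6–q7, p7–q8.
This saturates every left vertex, so 7 is the maximum.

7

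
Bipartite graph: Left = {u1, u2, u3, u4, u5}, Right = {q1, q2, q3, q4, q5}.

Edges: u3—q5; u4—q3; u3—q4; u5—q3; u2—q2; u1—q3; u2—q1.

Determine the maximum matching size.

For example, pair u1–q3, u2–q2, u3–q5.
The set {u1, u4, u5} has only 1 neighbour ({q3}), so by Hall's theorem at most 3 of the 5 left vertices can be matched.

3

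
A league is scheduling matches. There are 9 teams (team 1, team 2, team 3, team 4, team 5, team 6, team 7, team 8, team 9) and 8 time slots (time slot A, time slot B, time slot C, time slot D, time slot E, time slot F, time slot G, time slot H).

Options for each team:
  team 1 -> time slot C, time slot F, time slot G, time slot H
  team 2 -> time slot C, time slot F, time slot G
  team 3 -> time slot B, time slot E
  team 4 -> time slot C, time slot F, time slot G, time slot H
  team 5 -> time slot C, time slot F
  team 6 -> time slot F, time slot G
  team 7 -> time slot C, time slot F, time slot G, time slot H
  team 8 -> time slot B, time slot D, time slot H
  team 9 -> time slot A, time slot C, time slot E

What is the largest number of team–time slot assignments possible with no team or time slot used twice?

7

One maximum matching: team 1–time slot G, team 2–time slot C, team 3–time slot B, team 4–time slot H, team 5–time slot F, team 8–time slot D, team 9–time slot A.
The set {team 1, team 2, team 4, team 5, team 6, team 7} has only 4 neighbours ({time slot C, time slot F, time slot G, time slot H}), so by Hall's theorem at most 7 of the 9 teams can be matched.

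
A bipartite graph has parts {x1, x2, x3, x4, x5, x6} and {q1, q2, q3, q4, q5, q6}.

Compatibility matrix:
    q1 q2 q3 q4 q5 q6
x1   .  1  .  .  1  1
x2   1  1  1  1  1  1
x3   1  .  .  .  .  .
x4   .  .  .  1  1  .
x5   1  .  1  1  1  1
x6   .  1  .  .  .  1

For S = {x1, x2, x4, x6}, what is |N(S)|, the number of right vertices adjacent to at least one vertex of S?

The union of neighbours of {x1, x2, x4, x6} is {q1, q2, q3, q4, q5, q6}, which has 6 elements.
Since |N(S)| = 6 ≥ |S| = 4, Hall's condition holds for this subset.

6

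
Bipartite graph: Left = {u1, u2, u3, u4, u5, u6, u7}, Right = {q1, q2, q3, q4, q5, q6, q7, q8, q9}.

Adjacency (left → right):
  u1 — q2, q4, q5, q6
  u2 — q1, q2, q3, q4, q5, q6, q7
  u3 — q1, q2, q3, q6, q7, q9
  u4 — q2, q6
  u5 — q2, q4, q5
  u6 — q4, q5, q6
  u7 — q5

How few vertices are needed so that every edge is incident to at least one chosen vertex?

6

The 6 edges u1–q4, u2–q7, u3–q9, u4–q2, u5–q5, u6–q6 form a matching, so any vertex cover needs at least 6 vertices (one per matched edge).
Conversely {u2, u3, q2, q4, q5, q6} meets every edge and has exactly 6 vertices, so 6 is optimal.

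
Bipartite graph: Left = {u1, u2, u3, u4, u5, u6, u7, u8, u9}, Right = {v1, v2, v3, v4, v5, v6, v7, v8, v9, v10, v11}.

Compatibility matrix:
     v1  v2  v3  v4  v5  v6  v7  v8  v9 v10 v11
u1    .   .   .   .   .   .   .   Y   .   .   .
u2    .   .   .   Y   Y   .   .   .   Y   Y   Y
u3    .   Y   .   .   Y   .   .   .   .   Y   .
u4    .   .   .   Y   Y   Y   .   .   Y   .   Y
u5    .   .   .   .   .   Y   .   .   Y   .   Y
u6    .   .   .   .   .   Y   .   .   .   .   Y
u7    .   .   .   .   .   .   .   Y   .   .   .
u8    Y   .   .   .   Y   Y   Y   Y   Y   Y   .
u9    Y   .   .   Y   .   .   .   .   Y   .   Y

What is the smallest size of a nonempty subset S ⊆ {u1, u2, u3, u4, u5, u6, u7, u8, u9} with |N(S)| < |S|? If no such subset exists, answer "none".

Take S = {u1, u7}. Its neighbourhood is {v8}, so |N(S)| = 1 < |S| = 2.
No single vertex violates Hall's condition since each has at least one neighbour, so 2 is the minimum.

2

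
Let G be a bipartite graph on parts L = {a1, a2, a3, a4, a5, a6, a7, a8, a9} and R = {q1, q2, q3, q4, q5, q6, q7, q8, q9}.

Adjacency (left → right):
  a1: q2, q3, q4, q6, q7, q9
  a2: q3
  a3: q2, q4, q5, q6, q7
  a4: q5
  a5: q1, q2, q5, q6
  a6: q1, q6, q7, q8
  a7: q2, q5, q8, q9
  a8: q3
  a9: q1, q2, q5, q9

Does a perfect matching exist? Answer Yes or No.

The set {a2, a8} has only 1 neighbour ({q3}), so by Hall's theorem at most 8 of the 9 left vertices can be matched.
Hence no matching covers every left vertex.

No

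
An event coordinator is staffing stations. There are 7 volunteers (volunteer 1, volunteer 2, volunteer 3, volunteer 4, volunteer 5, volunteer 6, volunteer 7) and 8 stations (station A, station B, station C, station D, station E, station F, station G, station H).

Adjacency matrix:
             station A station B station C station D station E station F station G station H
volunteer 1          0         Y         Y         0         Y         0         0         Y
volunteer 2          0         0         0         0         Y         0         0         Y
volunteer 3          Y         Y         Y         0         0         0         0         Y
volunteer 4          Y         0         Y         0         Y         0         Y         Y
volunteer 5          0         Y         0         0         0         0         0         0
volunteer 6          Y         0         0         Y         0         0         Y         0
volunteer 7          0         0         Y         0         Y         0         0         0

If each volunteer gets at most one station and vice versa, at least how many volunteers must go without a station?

One maximum matching: volunteer 1→station H, volunteer 2→station E, volunteer 3→station A, volunteer 4→station G, volunteer 5→station B, volunteer 6→station D, volunteer 7→station C.
All 7 volunteers are matched, so no larger matching exists.
That matches 7 of the 7, leaving 0 unmatched; no matching can do better.

0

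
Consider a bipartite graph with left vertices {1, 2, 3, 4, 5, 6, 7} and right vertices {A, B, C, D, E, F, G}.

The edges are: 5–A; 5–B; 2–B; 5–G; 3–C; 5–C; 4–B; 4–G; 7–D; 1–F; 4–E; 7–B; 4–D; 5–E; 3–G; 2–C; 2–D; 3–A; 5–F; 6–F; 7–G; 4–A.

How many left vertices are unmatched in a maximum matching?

For example, pair 1-F, 2-C, 3-G, 4-E, 5-A, 7-B.
The set {1, 6} has only 1 neighbour ({F}), so by Hall's theorem at most 6 of the 7 left vertices can be matched.
That matches 6 of the 7, leaving 1 unmatched; no matching can do better.

1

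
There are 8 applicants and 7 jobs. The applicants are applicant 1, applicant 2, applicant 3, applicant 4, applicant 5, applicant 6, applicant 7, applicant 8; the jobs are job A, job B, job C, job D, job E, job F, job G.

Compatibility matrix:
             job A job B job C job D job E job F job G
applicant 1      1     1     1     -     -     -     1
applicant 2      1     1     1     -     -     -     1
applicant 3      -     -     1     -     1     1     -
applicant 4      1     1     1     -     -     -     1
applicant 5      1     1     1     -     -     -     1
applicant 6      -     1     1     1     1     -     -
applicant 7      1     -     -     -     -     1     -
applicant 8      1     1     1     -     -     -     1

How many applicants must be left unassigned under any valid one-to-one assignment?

1

For example, pair applicant 1→job C, applicant 2→job B, applicant 3→job E, applicant 4→job G, applicant 5→job A, applicant 6→job D, applicant 7→job F.
The set {applicant 1, applicant 2, applicant 4, applicant 5, applicant 8} has only 4 neighbours ({job A, job B, job C, job G}), so by Hall's theorem at most 7 of the 8 applicants can be matched.
That matches 7 of the 8, leaving 1 unmatched; no matching can do better.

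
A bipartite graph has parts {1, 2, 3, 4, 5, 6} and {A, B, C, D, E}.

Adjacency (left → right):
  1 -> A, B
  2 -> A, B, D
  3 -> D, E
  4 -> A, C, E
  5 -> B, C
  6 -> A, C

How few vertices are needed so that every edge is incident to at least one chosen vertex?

5

{A, B, C, D, E} is a vertex cover of size 5: every edge has an endpoint in this set.
No smaller cover exists because 1–A, 2–D, 3–E, 4–C, 5–B is a matching of size 5, and a cover must include an endpoint of each of these disjoint edges (König's theorem).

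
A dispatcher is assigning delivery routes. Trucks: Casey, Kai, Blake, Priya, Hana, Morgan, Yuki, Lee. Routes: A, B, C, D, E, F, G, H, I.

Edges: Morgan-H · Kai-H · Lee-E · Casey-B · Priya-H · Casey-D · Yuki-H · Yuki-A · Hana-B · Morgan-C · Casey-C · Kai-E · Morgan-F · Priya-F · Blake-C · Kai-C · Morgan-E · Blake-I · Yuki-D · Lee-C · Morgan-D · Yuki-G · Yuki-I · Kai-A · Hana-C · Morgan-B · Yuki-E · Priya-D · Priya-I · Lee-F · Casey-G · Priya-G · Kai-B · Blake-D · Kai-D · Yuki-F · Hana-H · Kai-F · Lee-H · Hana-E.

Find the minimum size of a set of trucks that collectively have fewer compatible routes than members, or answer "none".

A matching saturating every truck exists, for instance Casey→G, Kai→F, Blake→C, Priya→D, Hana→B, Morgan→E, Yuki→A, Lee→H.
By Hall's marriage theorem, this means |N(S)| ≥ |S| for every subset S, so no violating subset exists.

none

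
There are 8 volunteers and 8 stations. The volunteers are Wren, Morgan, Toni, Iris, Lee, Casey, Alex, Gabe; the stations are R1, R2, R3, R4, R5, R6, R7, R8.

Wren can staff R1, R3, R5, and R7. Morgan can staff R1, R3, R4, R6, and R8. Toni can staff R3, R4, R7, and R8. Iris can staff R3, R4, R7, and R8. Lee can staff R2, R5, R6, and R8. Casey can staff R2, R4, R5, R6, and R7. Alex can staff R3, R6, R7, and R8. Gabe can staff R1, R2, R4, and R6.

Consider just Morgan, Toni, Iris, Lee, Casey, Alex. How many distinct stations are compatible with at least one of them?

The union of neighbours of {Morgan, Toni, Iris, Lee, Casey, Alex} is {R1, R2, R3, R4, R5, R6, R7, R8}, which has 8 elements.
Since |N(S)| = 8 ≥ |S| = 6, Hall's condition holds for this subset.

8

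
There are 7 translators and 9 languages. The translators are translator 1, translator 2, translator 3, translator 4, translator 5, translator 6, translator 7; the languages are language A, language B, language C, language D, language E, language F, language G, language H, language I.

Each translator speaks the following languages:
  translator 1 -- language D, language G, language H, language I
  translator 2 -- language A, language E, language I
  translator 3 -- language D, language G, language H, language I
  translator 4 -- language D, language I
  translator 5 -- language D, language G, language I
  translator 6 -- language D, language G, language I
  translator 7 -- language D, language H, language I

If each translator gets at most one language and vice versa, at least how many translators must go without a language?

2

One maximum matching: translator 1–language H, translator 2–language A, translator 3–language I, translator 4–language D, translator 5–language G.
The set {translator 1, translator 3, translator 4, translator 5, translator 6, translator 7} has only 4 neighbours ({language D, language G, language H, language I}), so by Hall's theorem at most 5 of the 7 translators can be matched.
That matches 5 of the 7, leaving 2 unmatched; no matching can do better.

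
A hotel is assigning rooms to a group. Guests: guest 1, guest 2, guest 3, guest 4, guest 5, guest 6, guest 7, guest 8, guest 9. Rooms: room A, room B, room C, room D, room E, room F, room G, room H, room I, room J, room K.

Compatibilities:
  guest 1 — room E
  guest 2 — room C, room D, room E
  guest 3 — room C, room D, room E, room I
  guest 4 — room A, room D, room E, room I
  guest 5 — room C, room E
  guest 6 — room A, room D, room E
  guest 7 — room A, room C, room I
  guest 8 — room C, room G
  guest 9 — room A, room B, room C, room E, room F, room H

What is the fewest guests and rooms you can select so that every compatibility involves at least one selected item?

The 7 edges guest 1–room E, guest 2–room D, guest 3–room I, guest 4–room A, guest 5–room C, guest 8–room G, guest 9–room F form a matching, so any vertex cover needs at least 7 vertices (one per matched edge).
Conversely {guest 8, guest 9, room A, room C, room D, room E, room I} meets every edge and has exactly 7 vertices, so 7 is optimal.

7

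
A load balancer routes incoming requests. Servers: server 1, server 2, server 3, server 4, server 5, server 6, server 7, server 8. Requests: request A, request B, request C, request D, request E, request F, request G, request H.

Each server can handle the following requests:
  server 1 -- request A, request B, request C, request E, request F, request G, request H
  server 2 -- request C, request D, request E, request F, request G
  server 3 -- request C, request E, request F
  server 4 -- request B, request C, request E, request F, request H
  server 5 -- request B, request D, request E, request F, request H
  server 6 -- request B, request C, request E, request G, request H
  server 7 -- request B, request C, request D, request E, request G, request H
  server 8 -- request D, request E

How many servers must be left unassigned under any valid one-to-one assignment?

One maximum matching: server 1-request A, server 2-request D, server 3-request C, server 4-request B, server 5-request F, server 6-request G, server 7-request H, server 8-request E.
This saturates every server, so 8 is the maximum.
That matches 8 of the 8, leaving 0 unmatched; no matching can do better.

0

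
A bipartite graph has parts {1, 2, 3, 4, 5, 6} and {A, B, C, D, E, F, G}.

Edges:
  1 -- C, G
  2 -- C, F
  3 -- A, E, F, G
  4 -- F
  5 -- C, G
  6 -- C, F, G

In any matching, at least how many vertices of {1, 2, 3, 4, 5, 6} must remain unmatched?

2

For example, pair 1-G, 2-C, 3-E, 4-F.
The set {1, 2, 4, 5, 6} has only 3 neighbours ({C, F, G}), so by Hall's theorem at most 4 of the 6 left vertices can be matched.
That matches 4 of the 6, leaving 2 unmatched; no matching can do better.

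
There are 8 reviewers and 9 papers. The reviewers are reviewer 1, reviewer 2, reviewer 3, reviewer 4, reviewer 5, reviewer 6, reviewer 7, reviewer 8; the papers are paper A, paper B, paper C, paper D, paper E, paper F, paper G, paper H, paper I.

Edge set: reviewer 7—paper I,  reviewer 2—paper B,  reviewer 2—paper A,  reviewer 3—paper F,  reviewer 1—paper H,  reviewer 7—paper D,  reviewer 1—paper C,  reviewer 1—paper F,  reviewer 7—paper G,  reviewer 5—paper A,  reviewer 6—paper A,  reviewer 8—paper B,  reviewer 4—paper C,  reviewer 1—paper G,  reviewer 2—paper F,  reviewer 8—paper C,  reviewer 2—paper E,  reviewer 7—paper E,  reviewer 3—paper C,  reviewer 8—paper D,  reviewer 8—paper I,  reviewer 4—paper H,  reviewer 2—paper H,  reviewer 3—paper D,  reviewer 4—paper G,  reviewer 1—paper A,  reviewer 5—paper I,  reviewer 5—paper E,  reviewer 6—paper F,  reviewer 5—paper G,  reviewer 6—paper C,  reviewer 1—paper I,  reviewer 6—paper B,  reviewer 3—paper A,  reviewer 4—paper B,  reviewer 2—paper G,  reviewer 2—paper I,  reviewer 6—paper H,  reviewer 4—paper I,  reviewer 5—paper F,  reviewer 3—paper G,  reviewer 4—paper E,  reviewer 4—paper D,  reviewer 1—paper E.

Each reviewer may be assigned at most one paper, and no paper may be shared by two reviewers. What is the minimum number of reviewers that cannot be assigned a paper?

0

For example, pair reviewer 1→paper C, reviewer 2→paper A, reviewer 3→paper G, reviewer 4→paper E, reviewer 5→paper F, reviewer 6→paper B, reviewer 7→paper D, reviewer 8→paper I.
This saturates every reviewer, so 8 is the maximum.
That matches 8 of the 8, leaving 0 unmatched; no matching can do better.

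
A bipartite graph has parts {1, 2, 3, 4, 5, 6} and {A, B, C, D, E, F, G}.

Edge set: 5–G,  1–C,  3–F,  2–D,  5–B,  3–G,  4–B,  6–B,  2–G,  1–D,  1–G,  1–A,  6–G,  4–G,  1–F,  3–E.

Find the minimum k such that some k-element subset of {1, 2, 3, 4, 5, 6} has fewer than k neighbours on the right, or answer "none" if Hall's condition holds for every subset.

Take S = {4, 5, 6}. Its neighbourhood is {B, G}, so |N(S)| = 2 < |S| = 3.
Every subset of size less than 3 has at least as many neighbours as members, so 3 is the minimum.

3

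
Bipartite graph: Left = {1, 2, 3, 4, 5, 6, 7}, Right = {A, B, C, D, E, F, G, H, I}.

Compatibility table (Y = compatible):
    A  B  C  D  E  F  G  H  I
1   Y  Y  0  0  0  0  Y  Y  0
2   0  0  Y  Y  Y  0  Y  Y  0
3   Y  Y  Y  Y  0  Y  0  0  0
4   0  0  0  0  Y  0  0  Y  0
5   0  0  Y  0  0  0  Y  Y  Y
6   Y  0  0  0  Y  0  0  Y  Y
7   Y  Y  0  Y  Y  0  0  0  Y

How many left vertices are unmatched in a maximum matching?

One maximum matching: 1–G, 2–E, 3–B, 4–H, 5–C, 6–I, 7–A.
This saturates every left vertex, so 7 is the maximum.
That matches 7 of the 7, leaving 0 unmatched; no matching can do better.

0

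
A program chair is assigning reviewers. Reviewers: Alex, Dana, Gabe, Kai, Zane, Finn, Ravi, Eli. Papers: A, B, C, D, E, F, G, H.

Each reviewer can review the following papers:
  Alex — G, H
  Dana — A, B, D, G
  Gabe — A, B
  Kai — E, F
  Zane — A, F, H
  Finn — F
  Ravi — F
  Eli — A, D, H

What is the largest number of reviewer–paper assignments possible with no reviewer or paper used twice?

One maximum matching: Alex-G, Dana-B, Gabe-A, Kai-E, Zane-H, Finn-F, Eli-D.
The set {Finn, Ravi} has only 1 neighbour ({F}), so by Hall's theorem at most 7 of the 8 reviewers can be matched.

7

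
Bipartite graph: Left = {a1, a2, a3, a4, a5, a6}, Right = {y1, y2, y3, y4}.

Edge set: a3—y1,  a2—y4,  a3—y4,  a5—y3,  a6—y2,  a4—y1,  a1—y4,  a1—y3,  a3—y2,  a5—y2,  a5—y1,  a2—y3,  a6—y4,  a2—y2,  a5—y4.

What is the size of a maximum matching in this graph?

A valid assignment of size 4: a1-y4, a2-y3, a3-y2, a4-y1.
The set {a1, a2, a3, a4, a5, a6} has only 4 neighbours ({y1, y2, y3, y4}), so by Hall's theorem at most 4 of the 6 left vertices can be matched.

4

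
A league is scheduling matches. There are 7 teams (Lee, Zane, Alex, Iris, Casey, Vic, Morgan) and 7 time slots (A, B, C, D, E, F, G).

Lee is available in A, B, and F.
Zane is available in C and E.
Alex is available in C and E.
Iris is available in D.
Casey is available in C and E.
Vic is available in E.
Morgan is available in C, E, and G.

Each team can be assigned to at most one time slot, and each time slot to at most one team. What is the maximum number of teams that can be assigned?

A valid assignment of size 5: Lee→B, Zane→C, Alex→E, Iris→D, Morgan→G.
The set {Zane, Alex, Casey, Vic} has only 2 neighbours ({C, E}), so by Hall's theorem at most 5 of the 7 teams can be matched.

5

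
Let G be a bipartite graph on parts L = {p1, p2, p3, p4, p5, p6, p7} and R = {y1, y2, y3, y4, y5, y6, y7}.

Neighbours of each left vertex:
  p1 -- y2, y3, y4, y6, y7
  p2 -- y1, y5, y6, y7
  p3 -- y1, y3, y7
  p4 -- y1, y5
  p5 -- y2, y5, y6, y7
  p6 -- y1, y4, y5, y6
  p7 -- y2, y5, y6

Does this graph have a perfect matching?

Yes

For example, pair p1–y6, p2–y1, p3–y3, p4–y5, p5–y7, p6–y4, p7–y2.
All 7 left vertices are covered.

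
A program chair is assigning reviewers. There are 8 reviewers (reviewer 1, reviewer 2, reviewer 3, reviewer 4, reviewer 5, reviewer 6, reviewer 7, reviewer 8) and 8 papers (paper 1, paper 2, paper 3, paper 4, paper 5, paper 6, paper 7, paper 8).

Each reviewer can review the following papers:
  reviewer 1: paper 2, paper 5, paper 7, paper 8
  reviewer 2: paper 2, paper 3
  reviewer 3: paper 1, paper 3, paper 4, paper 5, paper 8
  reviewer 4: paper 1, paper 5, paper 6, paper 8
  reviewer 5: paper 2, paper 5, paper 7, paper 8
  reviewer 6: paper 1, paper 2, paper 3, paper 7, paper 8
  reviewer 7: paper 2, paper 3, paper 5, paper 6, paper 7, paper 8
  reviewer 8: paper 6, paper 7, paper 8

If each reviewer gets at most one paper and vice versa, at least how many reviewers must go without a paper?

0

One maximum matching: reviewer 1→paper 5, reviewer 2→paper 3, reviewer 3→paper 4, reviewer 4→paper 1, reviewer 5→paper 8, reviewer 6→paper 2, reviewer 7→paper 6, reviewer 8→paper 7.
All 8 reviewers are matched, so no larger matching exists.
That matches 8 of the 8, leaving 0 unmatched; no matching can do better.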